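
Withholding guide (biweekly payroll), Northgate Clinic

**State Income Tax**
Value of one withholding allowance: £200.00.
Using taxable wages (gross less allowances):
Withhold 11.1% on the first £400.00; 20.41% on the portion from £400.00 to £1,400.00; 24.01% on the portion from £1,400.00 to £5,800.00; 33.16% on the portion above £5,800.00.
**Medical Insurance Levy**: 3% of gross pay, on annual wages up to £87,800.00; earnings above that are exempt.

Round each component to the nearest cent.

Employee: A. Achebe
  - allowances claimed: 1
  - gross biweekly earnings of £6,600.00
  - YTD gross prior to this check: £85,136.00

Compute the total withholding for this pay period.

State Income Tax: taxable = £6,600.00 − 1×£200.00 = £6,400.00
  £1,304.94 + 33.16% × (£6,400.00 − £5,800.00) = £1,304.94 + 33.16% × £600.00 = £1,503.90
Medical Insurance Levy: cap £87,800.00 − YTD £85,136.00 = £2,664.00 subject; 3% × £2,664.00 = £79.92
Total: £1,503.90 + £79.92 = £1,583.82

£1,583.82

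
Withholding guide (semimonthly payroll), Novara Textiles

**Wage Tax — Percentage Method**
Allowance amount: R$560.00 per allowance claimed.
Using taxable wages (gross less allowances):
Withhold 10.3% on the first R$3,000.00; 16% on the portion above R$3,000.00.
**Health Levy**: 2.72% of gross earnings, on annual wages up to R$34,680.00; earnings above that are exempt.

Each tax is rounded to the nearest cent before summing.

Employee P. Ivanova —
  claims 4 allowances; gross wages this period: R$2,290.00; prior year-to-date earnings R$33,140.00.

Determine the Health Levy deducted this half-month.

Health Levy: cap R$34,680.00 − YTD R$33,140.00 = R$1,540.00 subject; 2.72% × R$1,540.00 = R$41.89

R$41.89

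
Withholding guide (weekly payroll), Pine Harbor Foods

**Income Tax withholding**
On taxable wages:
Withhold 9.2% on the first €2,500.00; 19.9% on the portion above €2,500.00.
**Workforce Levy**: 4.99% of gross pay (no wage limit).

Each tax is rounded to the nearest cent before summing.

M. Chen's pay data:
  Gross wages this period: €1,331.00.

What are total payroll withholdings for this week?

€188.87

Income Tax: taxable = €1,331.00
  9.2% × €1,331.00 = €122.45
Workforce Levy: 4.99% × €1,331.00 = €66.42
Total: €122.45 + €66.42 = €188.87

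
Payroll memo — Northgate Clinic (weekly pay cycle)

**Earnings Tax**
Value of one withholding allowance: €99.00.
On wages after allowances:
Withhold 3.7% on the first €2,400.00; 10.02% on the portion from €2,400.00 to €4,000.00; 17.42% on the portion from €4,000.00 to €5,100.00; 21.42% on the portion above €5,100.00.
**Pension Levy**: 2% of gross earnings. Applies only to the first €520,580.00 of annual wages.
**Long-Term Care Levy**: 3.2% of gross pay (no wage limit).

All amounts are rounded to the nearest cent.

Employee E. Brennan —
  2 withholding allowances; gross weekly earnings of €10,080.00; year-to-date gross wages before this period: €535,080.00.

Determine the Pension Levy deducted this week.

Pension Levy: YTD €535,080.00 ≥ cap €520,580.00 → €0.00

€0.00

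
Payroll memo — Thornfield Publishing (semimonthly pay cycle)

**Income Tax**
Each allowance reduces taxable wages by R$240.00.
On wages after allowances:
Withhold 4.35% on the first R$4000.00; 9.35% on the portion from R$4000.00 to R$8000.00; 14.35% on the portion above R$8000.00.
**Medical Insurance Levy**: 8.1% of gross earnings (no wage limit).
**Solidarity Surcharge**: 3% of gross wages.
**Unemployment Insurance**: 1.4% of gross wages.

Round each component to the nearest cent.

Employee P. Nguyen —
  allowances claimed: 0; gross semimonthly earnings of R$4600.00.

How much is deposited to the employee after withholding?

Income Tax: taxable = R$4600.00
  R$174.00 + 9.35% × (R$4600.00 − R$4000.00) = R$174.00 + 9.35% × R$600.00 = R$230.10
Medical Insurance Levy: 8.1% × R$4600.00 = R$372.60
Solidarity Surcharge: 3% × R$4600.00 = R$138.00
Unemployment Insurance: 1.4% × R$4600.00 = R$64.40
Total withheld: R$230.10 + R$372.60 + R$138.00 + R$64.40 = R$805.10
Net pay: R$4600.00 − R$805.10 = R$3794.90

R$3794.90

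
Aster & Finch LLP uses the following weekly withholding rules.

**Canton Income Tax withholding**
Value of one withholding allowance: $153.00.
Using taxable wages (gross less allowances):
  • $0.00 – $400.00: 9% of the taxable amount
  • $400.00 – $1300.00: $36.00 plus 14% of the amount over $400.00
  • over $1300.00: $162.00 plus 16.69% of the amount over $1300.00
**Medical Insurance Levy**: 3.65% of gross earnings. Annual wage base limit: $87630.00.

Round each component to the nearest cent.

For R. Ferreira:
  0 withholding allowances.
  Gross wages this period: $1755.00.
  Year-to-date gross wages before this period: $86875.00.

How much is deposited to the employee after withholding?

$1489.50

Canton Income Tax: taxable = $1755.00
  $162.00 + 16.69% × ($1755.00 − $1300.00) = $162.00 + 16.69% × $455.00 = $237.94
Medical Insurance Levy: cap $87630.00 − YTD $86875.00 = $755.00 subject; 3.65% × $755.00 = $27.56
Total withheld: $237.94 + $27.56 = $265.50
Net pay: $1755.00 − $265.50 = $1489.50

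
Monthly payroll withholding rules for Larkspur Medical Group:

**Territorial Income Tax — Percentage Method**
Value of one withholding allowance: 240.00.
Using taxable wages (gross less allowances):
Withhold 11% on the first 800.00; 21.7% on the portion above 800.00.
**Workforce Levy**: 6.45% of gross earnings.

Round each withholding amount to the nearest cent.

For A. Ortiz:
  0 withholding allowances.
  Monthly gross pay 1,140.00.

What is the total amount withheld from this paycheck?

235.31

Territorial Income Tax: taxable = 1,140.00
  88.00 + 21.7% × (1,140.00 − 800.00) = 88.00 + 21.7% × 340.00 = 161.78
Workforce Levy: 6.45% × 1,140.00 = 73.53
Total: 161.78 + 73.53 = 235.31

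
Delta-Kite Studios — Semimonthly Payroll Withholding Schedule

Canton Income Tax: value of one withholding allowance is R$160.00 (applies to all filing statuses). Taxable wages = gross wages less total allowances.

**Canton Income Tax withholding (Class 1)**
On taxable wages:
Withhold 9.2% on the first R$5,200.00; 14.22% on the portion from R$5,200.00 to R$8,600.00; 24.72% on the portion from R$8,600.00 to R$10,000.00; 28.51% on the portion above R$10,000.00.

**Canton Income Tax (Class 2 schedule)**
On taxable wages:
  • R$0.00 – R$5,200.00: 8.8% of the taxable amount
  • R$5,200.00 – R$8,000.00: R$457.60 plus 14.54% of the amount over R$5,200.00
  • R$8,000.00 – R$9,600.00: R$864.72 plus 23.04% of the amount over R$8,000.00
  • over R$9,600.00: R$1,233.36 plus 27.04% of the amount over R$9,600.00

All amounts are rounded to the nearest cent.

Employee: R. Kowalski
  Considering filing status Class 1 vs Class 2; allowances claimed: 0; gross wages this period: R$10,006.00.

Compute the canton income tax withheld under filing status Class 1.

Canton Income Tax (Class 1): taxable = R$10,006.00
  R$1,307.96 + 28.51% × (R$10,006.00 − R$10,000.00) = R$1,307.96 + 28.51% × R$6.00 = R$1,309.67

R$1,309.67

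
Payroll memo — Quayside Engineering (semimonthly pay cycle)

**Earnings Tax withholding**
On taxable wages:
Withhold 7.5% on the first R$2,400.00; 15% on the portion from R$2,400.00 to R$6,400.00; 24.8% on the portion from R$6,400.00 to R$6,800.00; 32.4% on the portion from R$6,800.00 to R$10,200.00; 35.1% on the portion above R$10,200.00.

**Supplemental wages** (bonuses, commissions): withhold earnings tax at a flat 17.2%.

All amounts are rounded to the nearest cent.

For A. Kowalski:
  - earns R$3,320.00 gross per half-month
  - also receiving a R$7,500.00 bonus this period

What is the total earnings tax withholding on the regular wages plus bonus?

R$1,608.00

Earnings Tax: taxable = R$3,320.00
  R$180.00 + 15% × (R$3,320.00 − R$2,400.00) = R$180.00 + 15% × R$920.00 = R$318.00
Supplemental (17.2% flat on bonus): 17.2% × R$7,500.00 = R$1,290.00
Total earnings tax: R$318.00 + R$1,290.00 = R$1,608.00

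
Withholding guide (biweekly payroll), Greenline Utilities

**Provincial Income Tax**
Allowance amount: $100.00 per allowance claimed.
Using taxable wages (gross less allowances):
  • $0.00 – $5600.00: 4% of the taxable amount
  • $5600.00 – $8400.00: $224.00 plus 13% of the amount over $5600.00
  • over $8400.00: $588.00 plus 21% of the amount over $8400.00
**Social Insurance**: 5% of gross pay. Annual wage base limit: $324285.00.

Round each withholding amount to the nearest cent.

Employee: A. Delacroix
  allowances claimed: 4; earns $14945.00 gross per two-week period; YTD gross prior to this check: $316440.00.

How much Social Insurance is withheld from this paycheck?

$392.25

Social Insurance: cap $324285.00 − YTD $316440.00 = $7845.00 subject; 5% × $7845.00 = $392.25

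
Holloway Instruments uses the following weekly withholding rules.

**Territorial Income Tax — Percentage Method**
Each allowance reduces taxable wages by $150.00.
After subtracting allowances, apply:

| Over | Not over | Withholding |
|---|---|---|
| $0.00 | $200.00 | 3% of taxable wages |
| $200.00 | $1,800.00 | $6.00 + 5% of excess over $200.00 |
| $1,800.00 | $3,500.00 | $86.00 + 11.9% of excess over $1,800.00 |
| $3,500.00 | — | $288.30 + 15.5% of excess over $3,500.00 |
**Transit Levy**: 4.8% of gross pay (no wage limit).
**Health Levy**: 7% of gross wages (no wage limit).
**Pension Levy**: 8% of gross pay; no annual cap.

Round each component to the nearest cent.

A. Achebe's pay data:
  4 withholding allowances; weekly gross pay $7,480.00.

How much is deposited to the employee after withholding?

$5,186.76

Territorial Income Tax: taxable = $7,480.00 − 4×$150.00 = $6,880.00
  $288.30 + 15.5% × ($6,880.00 − $3,500.00) = $288.30 + 15.5% × $3,380.00 = $812.20
Transit Levy: 4.8% × $7,480.00 = $359.04
Health Levy: 7% × $7,480.00 = $523.60
Pension Levy: 8% × $7,480.00 = $598.40
Total withheld: $812.20 + $359.04 + $523.60 + $598.40 = $2,293.24
Net pay: $7,480.00 − $2,293.24 = $5,186.76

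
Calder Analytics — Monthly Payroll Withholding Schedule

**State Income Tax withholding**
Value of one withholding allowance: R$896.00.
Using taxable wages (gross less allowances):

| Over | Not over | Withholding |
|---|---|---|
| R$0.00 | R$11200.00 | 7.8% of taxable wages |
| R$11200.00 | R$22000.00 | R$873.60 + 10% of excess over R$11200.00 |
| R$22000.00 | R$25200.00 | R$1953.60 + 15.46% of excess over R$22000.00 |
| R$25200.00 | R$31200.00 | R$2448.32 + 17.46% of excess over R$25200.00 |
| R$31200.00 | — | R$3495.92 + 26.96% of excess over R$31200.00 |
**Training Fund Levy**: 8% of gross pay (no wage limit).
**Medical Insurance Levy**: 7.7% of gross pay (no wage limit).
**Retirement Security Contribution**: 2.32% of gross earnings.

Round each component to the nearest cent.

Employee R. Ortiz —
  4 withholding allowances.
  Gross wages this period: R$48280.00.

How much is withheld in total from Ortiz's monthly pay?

R$15834.50

State Income Tax: taxable = R$48280.00 − 4×R$896.00 = R$44696.00
  R$3495.92 + 26.96% × (R$44696.00 − R$31200.00) = R$3495.92 + 26.96% × R$13496.00 = R$7134.44
Training Fund Levy: 8% × R$48280.00 = R$3862.40
Medical Insurance Levy: 7.7% × R$48280.00 = R$3717.56
Retirement Security Contribution: 2.32% × R$48280.00 = R$1120.10
Total: R$7134.44 + R$3862.40 + R$3717.56 + R$1120.10 = R$15834.50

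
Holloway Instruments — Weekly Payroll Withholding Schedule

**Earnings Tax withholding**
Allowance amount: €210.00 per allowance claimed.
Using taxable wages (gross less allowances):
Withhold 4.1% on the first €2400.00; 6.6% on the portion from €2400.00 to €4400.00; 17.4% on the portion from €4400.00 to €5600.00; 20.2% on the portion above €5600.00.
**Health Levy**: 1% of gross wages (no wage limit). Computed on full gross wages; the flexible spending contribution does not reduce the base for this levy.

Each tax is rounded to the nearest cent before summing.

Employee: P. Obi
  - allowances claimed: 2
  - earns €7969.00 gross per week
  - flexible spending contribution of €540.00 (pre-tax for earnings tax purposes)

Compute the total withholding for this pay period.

Earnings Tax: taxable = €7969.00 − €540.00 − 2×€210.00 = €7009.00
  €439.20 + 20.2% × (€7009.00 − €5600.00) = €439.20 + 20.2% × €1409.00 = €723.82
Health Levy: 1% × €7969.00 = €79.69
Total: €723.82 + €79.69 = €803.51

€803.51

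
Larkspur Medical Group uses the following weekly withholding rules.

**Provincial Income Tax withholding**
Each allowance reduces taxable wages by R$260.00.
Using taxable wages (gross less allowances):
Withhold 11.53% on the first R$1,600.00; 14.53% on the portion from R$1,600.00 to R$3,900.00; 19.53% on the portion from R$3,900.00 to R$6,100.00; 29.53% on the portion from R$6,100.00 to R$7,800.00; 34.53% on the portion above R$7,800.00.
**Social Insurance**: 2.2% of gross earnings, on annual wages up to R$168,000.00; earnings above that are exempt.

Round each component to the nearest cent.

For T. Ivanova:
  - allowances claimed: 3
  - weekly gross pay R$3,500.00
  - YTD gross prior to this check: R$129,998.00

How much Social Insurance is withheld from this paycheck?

R$77.00

Social Insurance: 2.2% × R$3,500.00 = R$77.00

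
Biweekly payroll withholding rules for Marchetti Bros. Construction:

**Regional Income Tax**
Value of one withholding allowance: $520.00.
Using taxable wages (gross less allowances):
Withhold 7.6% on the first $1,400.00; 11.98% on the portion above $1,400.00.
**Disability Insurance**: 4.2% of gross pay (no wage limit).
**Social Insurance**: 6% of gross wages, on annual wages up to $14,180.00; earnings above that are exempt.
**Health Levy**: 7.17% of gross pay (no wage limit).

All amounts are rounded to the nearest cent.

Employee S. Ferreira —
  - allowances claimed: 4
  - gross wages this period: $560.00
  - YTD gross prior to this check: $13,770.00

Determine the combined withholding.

$88.27

Regional Income Tax: taxable = $560.00 − 4×$520.00 = $-1,520.00
  Taxable ≤ 0 → $0.00
Disability Insurance: 4.2% × $560.00 = $23.52
Social Insurance: cap $14,180.00 − YTD $13,770.00 = $410.00 subject; 6% × $410.00 = $24.60
Health Levy: 7.17% × $560.00 = $40.15
Total: $0.00 + $23.52 + $24.60 + $40.15 = $88.27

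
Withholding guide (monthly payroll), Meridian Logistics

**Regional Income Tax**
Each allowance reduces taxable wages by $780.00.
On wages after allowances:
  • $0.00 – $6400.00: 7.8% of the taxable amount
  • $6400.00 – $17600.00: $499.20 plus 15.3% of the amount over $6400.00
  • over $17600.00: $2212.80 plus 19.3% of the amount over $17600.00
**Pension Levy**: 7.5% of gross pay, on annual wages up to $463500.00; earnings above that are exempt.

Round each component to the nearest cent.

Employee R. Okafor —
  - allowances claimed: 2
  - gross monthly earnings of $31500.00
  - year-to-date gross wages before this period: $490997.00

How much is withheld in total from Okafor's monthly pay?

$4594.42

Regional Income Tax: taxable = $31500.00 − 2×$780.00 = $29940.00
  $2212.80 + 19.3% × ($29940.00 − $17600.00) = $2212.80 + 19.3% × $12340.00 = $4594.42
Pension Levy: YTD $490997.00 ≥ cap $463500.00 → $0.00
Total: $4594.42 + $0.00 = $4594.42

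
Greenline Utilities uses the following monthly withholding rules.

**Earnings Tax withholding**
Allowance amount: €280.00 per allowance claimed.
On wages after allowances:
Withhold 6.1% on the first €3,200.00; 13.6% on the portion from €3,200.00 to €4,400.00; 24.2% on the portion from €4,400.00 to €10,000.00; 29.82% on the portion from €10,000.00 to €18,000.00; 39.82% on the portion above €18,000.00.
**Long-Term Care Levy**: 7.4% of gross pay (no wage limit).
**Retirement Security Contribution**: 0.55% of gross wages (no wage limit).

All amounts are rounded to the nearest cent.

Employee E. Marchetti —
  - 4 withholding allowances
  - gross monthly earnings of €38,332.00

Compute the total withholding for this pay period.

€14,796.82

Earnings Tax: taxable = €38,332.00 − 4×€280.00 = €37,212.00
  €4,099.20 + 39.82% × (€37,212.00 − €18,000.00) = €4,099.20 + 39.82% × €19,212.00 = €11,749.42
Long-Term Care Levy: 7.4% × €38,332.00 = €2,836.57
Retirement Security Contribution: 0.55% × €38,332.00 = €210.83
Total: €11,749.42 + €2,836.57 + €210.83 = €14,796.82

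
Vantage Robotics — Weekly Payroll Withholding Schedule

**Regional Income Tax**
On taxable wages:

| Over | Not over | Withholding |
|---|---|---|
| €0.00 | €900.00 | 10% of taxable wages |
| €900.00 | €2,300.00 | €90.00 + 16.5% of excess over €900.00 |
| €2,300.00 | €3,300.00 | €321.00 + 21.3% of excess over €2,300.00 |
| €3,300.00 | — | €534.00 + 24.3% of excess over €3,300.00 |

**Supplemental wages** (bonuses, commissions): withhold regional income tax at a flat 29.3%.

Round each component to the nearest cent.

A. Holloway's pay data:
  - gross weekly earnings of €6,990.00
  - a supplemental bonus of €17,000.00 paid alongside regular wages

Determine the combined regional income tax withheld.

€6,411.67

Regional Income Tax: taxable = €6,990.00
  €534.00 + 24.3% × (€6,990.00 − €3,300.00) = €534.00 + 24.3% × €3,690.00 = €1,430.67
Supplemental (29.3% flat on bonus): 29.3% × €17,000.00 = €4,981.00
Total regional income tax: €1,430.67 + €4,981.00 = €6,411.67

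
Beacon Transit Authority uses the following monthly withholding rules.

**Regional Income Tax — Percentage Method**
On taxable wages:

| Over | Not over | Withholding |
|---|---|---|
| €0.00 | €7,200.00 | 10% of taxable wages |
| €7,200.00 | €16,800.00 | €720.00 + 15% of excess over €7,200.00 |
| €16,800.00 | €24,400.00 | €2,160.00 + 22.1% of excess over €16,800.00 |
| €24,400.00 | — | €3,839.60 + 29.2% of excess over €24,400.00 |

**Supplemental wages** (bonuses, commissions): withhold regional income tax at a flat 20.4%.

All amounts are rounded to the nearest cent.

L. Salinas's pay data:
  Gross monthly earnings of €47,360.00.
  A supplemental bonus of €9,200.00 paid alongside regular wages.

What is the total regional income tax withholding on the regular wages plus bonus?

€12,420.72

Regional Income Tax: taxable = €47,360.00
  €3,839.60 + 29.2% × (€47,360.00 − €24,400.00) = €3,839.60 + 29.2% × €22,960.00 = €10,543.92
Supplemental (20.4% flat on bonus): 20.4% × €9,200.00 = €1,876.80
Total regional income tax: €10,543.92 + €1,876.80 = €12,420.72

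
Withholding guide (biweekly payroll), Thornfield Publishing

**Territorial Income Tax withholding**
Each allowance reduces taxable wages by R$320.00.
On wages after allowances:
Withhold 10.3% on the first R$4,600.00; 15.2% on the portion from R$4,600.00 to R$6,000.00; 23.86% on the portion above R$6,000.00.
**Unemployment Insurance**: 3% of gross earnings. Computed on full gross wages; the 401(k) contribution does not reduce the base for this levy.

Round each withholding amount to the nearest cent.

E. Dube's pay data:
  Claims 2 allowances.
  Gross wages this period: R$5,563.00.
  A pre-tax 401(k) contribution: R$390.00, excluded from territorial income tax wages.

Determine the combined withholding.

Territorial Income Tax: taxable = R$5,563.00 − R$390.00 − 2×R$320.00 = R$4,533.00
  10.3% × R$4,533.00 = R$466.90
Unemployment Insurance: 3% × R$5,563.00 = R$166.89
Total: R$466.90 + R$166.89 = R$633.79

R$633.79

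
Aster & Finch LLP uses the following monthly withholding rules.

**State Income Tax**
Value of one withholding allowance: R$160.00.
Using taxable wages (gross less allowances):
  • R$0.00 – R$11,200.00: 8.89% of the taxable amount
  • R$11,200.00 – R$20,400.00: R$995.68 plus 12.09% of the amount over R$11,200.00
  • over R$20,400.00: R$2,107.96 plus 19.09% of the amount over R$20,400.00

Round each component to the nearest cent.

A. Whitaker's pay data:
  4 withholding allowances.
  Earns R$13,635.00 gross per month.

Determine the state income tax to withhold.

R$1,212.70

State Income Tax: taxable = R$13,635.00 − 4×R$160.00 = R$12,995.00
  R$995.68 + 12.09% × (R$12,995.00 − R$11,200.00) = R$995.68 + 12.09% × R$1,795.00 = R$1,212.70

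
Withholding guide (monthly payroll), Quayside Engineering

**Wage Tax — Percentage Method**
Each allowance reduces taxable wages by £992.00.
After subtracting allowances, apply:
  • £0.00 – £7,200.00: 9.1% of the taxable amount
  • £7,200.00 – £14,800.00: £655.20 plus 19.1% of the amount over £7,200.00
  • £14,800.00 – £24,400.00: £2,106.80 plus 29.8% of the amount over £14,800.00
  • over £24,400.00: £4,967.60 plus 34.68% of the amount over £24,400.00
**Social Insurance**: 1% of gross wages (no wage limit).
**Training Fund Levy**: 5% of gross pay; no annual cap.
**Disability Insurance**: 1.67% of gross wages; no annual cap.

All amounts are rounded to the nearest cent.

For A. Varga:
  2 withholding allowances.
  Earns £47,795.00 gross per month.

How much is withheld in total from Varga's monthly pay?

£16,058.81

Wage Tax: taxable = £47,795.00 − 2×£992.00 = £45,811.00
  £4,967.60 + 34.68% × (£45,811.00 − £24,400.00) = £4,967.60 + 34.68% × £21,411.00 = £12,392.93
Social Insurance: 1% × £47,795.00 = £477.95
Training Fund Levy: 5% × £47,795.00 = £2,389.75
Disability Insurance: 1.67% × £47,795.00 = £798.18
Total: £12,392.93 + £477.95 + £2,389.75 + £798.18 = £16,058.81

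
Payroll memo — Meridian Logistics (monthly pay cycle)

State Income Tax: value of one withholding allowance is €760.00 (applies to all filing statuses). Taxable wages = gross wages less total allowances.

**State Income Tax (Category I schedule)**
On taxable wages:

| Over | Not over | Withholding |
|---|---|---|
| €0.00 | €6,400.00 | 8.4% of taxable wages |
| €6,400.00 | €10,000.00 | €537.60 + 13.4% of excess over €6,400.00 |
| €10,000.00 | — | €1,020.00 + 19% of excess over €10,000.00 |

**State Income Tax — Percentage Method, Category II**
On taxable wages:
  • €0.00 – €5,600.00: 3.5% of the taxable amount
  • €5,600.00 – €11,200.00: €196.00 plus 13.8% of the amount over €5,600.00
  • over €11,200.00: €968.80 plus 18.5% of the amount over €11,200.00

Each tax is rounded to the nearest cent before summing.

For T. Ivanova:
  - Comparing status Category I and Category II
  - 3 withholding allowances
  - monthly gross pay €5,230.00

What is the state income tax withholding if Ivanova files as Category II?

€103.25

State Income Tax (Category II): taxable = €5,230.00 − 3×€760.00 = €2,950.00
  3.5% × €2,950.00 = €103.25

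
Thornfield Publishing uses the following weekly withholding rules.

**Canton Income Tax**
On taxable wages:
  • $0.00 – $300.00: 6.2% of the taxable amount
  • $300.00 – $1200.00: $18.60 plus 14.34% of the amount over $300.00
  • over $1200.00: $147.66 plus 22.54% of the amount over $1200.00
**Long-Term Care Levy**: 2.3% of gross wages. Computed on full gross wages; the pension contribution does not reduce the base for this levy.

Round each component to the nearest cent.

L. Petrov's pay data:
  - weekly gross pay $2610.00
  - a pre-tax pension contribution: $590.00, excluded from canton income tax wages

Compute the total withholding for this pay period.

$392.52

Canton Income Tax: taxable = $2610.00 − $590.00 = $2020.00
  $147.66 + 22.54% × ($2020.00 − $1200.00) = $147.66 + 22.54% × $820.00 = $332.49
Long-Term Care Levy: 2.3% × $2610.00 = $60.03
Total: $332.49 + $60.03 = $392.52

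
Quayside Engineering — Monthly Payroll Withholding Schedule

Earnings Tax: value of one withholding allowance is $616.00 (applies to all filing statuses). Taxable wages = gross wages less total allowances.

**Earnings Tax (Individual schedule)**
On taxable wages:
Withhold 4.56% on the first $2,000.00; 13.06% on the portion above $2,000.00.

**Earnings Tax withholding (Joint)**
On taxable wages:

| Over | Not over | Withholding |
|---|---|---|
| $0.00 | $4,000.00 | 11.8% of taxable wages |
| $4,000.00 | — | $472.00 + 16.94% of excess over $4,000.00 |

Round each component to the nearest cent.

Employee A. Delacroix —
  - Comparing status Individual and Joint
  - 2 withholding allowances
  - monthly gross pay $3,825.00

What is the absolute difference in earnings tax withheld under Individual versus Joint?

$137.32

Earnings Tax (Individual): taxable = $3,825.00 − 2×$616.00 = $2,593.00
  $91.20 + 13.06% × ($2,593.00 − $2,000.00) = $91.20 + 13.06% × $593.00 = $168.65
Earnings Tax (Joint): taxable = $3,825.00 − 2×$616.00 = $2,593.00
  11.8% × $2,593.00 = $305.97
Difference: |$168.65 − $305.97| = $137.32 (higher under Joint)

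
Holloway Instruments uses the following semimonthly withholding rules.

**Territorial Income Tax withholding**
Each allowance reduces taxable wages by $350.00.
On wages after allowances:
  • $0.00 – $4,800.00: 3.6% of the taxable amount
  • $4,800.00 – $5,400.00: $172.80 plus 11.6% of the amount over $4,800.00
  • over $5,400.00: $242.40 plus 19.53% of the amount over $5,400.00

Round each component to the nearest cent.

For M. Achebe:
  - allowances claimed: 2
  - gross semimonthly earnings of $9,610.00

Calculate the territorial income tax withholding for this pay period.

Territorial Income Tax: taxable = $9,610.00 − 2×$350.00 = $8,910.00
  $242.40 + 19.53% × ($8,910.00 − $5,400.00) = $242.40 + 19.53% × $3,510.00 = $927.90

$927.90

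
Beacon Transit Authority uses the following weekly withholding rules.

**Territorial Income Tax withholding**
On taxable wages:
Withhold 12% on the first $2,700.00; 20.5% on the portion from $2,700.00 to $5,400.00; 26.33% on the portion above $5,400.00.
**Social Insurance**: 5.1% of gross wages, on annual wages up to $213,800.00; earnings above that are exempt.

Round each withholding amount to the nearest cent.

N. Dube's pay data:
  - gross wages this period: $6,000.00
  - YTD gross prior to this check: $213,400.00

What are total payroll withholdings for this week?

Territorial Income Tax: taxable = $6,000.00
  $877.50 + 26.33% × ($6,000.00 − $5,400.00) = $877.50 + 26.33% × $600.00 = $1,035.48
Social Insurance: cap $213,800.00 − YTD $213,400.00 = $400.00 subject; 5.1% × $400.00 = $20.40
Total: $1,035.48 + $20.40 = $1,055.88

$1,055.88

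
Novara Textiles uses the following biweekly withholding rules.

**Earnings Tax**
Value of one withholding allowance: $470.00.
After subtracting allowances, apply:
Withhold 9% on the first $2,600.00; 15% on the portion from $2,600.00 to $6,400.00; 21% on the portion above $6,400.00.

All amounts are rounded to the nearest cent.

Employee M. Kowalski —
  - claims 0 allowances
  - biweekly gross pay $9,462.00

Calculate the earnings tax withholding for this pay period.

$1,447.02

Earnings Tax: taxable = $9,462.00
  $804.00 + 21% × ($9,462.00 − $6,400.00) = $804.00 + 21% × $3,062.00 = $1,447.02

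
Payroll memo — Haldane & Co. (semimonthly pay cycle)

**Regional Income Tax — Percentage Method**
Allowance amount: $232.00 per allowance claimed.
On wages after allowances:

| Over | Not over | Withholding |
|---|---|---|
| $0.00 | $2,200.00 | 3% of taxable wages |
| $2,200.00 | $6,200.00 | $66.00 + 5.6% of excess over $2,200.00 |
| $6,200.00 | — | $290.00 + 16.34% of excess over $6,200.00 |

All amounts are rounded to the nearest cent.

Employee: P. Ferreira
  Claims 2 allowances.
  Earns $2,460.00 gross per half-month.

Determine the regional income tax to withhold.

Regional Income Tax: taxable = $2,460.00 − 2×$232.00 = $1,996.00
  3% × $1,996.00 = $59.88

$59.88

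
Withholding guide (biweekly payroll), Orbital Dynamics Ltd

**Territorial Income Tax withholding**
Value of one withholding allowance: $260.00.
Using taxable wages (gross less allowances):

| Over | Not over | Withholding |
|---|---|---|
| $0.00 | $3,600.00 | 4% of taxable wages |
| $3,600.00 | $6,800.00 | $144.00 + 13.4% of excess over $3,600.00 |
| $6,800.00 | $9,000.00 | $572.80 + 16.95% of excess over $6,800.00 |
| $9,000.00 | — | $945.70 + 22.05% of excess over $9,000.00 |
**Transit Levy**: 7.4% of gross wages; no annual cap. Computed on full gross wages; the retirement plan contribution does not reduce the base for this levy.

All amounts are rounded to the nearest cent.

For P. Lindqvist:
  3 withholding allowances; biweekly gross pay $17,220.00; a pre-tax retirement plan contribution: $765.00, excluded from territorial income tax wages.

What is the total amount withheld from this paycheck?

$3,691.82

Territorial Income Tax: taxable = $17,220.00 − $765.00 − 3×$260.00 = $15,675.00
  $945.70 + 22.05% × ($15,675.00 − $9,000.00) = $945.70 + 22.05% × $6,675.00 = $2,417.54
Transit Levy: 7.4% × $17,220.00 = $1,274.28
Total: $2,417.54 + $1,274.28 = $3,691.82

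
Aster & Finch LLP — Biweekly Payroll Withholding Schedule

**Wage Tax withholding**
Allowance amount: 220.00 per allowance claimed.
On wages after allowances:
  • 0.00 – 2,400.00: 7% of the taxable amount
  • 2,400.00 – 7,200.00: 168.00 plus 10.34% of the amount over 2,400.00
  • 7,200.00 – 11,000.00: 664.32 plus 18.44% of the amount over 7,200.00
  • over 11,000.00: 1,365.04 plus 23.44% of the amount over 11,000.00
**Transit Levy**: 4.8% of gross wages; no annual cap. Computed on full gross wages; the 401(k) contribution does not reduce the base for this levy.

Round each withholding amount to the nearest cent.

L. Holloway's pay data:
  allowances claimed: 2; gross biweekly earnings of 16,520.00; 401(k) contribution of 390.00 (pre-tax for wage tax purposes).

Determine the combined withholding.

Wage Tax: taxable = 16,520.00 − 390.00 − 2×220.00 = 15,690.00
  1,365.04 + 23.44% × (15,690.00 − 11,000.00) = 1,365.04 + 23.44% × 4,690.00 = 2,464.38
Transit Levy: 4.8% × 16,520.00 = 792.96
Total: 2,464.38 + 792.96 = 3,257.34

3,257.34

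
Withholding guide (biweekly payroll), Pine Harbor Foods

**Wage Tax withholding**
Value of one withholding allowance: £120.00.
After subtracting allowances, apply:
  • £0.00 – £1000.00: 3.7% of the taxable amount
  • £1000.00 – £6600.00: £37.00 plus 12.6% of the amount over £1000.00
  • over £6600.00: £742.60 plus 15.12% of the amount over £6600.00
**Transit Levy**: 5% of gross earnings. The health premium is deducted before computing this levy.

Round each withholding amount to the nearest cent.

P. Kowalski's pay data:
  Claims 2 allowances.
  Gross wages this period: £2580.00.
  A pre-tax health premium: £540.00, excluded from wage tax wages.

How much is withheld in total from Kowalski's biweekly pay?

Wage Tax: taxable = £2580.00 − £540.00 − 2×£120.00 = £1800.00
  £37.00 + 12.6% × (£1800.00 − £1000.00) = £37.00 + 12.6% × £800.00 = £137.80
Transit Levy: 5% × £2040.00 = £102.00
Total: £137.80 + £102.00 = £239.80

£239.80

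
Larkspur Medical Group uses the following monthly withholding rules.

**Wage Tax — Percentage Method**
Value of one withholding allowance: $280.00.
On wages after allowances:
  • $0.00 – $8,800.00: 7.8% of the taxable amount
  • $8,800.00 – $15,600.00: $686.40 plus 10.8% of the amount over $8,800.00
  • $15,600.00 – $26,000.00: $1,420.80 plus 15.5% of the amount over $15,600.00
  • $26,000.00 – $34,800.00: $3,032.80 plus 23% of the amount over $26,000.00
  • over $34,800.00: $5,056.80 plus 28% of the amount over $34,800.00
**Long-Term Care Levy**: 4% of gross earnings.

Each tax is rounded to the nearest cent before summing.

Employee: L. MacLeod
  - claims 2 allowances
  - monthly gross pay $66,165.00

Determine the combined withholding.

Wage Tax: taxable = $66,165.00 − 2×$280.00 = $65,605.00
  $5,056.80 + 28% × ($65,605.00 − $34,800.00) = $5,056.80 + 28% × $30,805.00 = $13,682.20
Long-Term Care Levy: 4% × $66,165.00 = $2,646.60
Total: $13,682.20 + $2,646.60 = $16,328.80

$16,328.80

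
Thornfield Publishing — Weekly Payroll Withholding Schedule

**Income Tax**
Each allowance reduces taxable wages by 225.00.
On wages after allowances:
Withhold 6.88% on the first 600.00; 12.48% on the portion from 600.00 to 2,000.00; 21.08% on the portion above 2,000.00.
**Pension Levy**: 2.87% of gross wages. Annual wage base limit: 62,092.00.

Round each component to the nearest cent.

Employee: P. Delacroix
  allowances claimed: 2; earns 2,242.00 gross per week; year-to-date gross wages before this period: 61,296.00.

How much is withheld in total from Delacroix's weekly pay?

212.89

Income Tax: taxable = 2,242.00 − 2×225.00 = 1,792.00
  41.28 + 12.48% × (1,792.00 − 600.00) = 41.28 + 12.48% × 1,192.00 = 190.04
Pension Levy: cap 62,092.00 − YTD 61,296.00 = 796.00 subject; 2.87% × 796.00 = 22.85
Total: 190.04 + 22.85 = 212.89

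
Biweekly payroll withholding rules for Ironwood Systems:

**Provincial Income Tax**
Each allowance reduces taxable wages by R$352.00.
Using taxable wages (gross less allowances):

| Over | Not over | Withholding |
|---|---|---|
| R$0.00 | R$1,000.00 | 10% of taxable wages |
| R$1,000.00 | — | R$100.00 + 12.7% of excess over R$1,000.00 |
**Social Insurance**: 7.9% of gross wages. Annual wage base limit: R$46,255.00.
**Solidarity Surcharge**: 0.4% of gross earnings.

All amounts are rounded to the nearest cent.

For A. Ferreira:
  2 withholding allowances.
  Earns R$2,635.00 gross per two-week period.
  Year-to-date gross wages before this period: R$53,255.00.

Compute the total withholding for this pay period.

Provincial Income Tax: taxable = R$2,635.00 − 2×R$352.00 = R$1,931.00
  R$100.00 + 12.7% × (R$1,931.00 − R$1,000.00) = R$100.00 + 12.7% × R$931.00 = R$218.24
Social Insurance: YTD R$53,255.00 ≥ cap R$46,255.00 → R$0.00
Solidarity Surcharge: 0.4% × R$2,635.00 = R$10.54
Total: R$218.24 + R$0.00 + R$10.54 = R$228.78

R$228.78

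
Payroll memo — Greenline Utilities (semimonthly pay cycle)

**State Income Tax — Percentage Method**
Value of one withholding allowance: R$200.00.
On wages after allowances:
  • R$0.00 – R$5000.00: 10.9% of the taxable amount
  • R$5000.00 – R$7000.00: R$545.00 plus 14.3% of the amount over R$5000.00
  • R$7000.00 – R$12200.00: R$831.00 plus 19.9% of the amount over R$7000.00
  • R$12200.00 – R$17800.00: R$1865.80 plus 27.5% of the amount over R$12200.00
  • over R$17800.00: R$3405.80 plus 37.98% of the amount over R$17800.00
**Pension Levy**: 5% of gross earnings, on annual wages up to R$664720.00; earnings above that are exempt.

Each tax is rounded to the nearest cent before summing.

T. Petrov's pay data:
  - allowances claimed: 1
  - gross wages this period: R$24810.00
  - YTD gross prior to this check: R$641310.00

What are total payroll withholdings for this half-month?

R$7162.74

State Income Tax: taxable = R$24810.00 − 1×R$200.00 = R$24610.00
  R$3405.80 + 37.98% × (R$24610.00 − R$17800.00) = R$3405.80 + 37.98% × R$6810.00 = R$5992.24
Pension Levy: cap R$664720.00 − YTD R$641310.00 = R$23410.00 subject; 5% × R$23410.00 = R$1170.50
Total: R$5992.24 + R$1170.50 = R$7162.74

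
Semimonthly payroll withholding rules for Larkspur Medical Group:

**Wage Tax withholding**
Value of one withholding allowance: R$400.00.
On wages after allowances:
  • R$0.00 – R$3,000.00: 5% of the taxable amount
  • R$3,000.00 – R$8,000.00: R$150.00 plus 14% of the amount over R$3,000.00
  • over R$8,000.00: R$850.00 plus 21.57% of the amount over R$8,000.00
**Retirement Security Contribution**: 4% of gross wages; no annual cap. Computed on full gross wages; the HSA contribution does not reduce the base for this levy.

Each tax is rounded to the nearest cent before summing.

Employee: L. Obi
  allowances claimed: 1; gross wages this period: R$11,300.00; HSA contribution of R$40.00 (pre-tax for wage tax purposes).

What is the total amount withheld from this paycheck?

Wage Tax: taxable = R$11,300.00 − R$40.00 − 1×R$400.00 = R$10,860.00
  R$850.00 + 21.57% × (R$10,860.00 − R$8,000.00) = R$850.00 + 21.57% × R$2,860.00 = R$1,466.90
Retirement Security Contribution: 4% × R$11,300.00 = R$452.00
Total: R$1,466.90 + R$452.00 = R$1,918.90

R$1,918.90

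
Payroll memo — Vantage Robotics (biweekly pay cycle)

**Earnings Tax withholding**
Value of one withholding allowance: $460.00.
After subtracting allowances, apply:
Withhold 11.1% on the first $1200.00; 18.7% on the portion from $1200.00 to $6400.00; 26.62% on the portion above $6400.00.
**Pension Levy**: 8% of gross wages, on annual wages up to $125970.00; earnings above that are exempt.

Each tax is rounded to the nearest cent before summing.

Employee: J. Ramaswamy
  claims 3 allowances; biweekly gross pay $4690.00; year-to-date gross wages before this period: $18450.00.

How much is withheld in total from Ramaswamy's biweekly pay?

Earnings Tax: taxable = $4690.00 − 3×$460.00 = $3310.00
  $133.20 + 18.7% × ($3310.00 − $1200.00) = $133.20 + 18.7% × $2110.00 = $527.77
Pension Levy: 8% × $4690.00 = $375.20
Total: $527.77 + $375.20 = $902.97

$902.97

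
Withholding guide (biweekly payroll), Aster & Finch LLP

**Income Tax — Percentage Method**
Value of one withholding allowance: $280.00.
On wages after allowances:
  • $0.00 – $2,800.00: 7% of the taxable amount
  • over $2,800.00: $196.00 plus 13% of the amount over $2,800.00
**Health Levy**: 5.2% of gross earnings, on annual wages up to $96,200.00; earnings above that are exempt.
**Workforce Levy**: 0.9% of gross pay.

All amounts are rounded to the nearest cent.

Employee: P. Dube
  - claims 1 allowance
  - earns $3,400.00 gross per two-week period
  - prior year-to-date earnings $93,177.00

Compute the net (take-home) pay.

$2,974.60

Income Tax: taxable = $3,400.00 − 1×$280.00 = $3,120.00
  $196.00 + 13% × ($3,120.00 − $2,800.00) = $196.00 + 13% × $320.00 = $237.60
Health Levy: cap $96,200.00 − YTD $93,177.00 = $3,023.00 subject; 5.2% × $3,023.00 = $157.20
Workforce Levy: 0.9% × $3,400.00 = $30.60
Total withheld: $237.60 + $157.20 + $30.60 = $425.40
Net pay: $3,400.00 − $425.40 = $2,974.60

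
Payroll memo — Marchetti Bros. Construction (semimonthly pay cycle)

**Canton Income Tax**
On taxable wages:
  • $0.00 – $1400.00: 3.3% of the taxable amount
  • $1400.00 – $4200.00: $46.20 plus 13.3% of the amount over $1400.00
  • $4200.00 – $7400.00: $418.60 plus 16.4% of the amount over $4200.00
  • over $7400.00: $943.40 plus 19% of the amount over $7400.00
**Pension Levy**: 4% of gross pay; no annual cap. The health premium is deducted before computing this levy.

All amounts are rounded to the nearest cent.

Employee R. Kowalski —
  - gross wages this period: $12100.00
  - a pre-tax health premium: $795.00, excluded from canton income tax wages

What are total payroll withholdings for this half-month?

Canton Income Tax: taxable = $12100.00 − $795.00 = $11305.00
  $943.40 + 19% × ($11305.00 − $7400.00) = $943.40 + 19% × $3905.00 = $1685.35
Pension Levy: 4% × $11305.00 = $452.20
Total: $1685.35 + $452.20 = $2137.55

$2137.55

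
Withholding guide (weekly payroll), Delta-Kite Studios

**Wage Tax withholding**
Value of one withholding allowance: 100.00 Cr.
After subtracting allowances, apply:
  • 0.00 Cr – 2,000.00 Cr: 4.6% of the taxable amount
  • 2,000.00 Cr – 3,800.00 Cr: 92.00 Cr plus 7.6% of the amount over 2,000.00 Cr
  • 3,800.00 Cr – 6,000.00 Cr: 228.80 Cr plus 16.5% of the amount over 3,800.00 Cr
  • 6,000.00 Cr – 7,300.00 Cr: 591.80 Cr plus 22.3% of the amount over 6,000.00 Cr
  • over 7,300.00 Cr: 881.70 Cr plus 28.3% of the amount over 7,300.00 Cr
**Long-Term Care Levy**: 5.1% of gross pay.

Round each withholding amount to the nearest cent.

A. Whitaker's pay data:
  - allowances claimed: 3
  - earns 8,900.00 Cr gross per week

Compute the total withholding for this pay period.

1,703.50 Cr

Wage Tax: taxable = 8,900.00 Cr − 3×100.00 Cr = 8,600.00 Cr
  881.70 Cr + 28.3% × (8,600.00 Cr − 7,300.00 Cr) = 881.70 Cr + 28.3% × 1,300.00 Cr = 1,249.60 Cr
Long-Term Care Levy: 5.1% × 8,900.00 Cr = 453.90 Cr
Total: 1,249.60 Cr + 453.90 Cr = 1,703.50 Cr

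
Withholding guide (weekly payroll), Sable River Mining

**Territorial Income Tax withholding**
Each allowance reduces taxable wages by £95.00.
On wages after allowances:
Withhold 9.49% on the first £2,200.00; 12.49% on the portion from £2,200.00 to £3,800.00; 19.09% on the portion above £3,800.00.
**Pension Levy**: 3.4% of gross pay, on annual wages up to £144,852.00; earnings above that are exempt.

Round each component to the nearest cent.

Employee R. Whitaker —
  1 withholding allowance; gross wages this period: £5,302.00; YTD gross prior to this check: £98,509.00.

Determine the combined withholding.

Territorial Income Tax: taxable = £5,302.00 − 1×£95.00 = £5,207.00
  £408.62 + 19.09% × (£5,207.00 − £3,800.00) = £408.62 + 19.09% × £1,407.00 = £677.22
Pension Levy: 3.4% × £5,302.00 = £180.27
Total: £677.22 + £180.27 = £857.49

£857.49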